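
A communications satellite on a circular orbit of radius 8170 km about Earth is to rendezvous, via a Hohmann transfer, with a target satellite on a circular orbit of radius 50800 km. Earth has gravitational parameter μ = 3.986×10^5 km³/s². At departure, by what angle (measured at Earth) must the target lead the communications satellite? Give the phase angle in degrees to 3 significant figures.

φ = 100°

Semi-major axis of the transfer orbit: a_t = (8170 + 50800)/2 = 29485 km.
The half-period of the transfer ellipse is t = π√(a_t³/μ) = 25193 s.
The target's mean motion on its circular orbit is ω₂ = √(μ/r₂³) = 5.5141×10^-5 rad/s.
Angle swept by the target during transfer: ω₂·t = 1.38917 rad = 79.59°.
Arrival is 180° from departure on the ellipse, so φ = 180° − 79.59° = 100°.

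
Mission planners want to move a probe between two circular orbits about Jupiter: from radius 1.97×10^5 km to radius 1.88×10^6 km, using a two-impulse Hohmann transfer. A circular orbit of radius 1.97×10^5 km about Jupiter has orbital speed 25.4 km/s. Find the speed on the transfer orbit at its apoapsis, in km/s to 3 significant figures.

From the circular-orbit relation v² = μ/r at r = 1.97×10^5 km: μ = v²r = (25.4)² × 1.97×10^5 = 1.27097×10^8 km³/s².
Transfer-ellipse semi-major axis a_t = (r₁ + r₂)/2 = (1.970×10^5 + 1.880×10^6)/2 = 1.0385×10^6 km.
At apoapsis, r = 1.880×10^6 km.
Vis-viva: v = √[μ(2/r − 1/a_t)] = √[1.27097×10^8 × (2/1.880×10^6 − 1/1.0385×10^6)] = 3.581 km/s.

v = 3.58 km/s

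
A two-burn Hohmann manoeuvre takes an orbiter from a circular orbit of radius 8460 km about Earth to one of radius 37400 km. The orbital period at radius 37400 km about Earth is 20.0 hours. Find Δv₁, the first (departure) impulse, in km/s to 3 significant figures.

From Kepler's third law T² = 4π²r³/μ at r = 37400 km, T = 20.0 hours = 20.0 × 3600 s = 72000 s: μ = 4π²r³/T² = 3.98391×10^5 km³/s².
Semi-major axis of the transfer orbit: a_t = (8460 + 37400)/2 = 22930 km.
On the circular orbit at r = 8460 km, v_c = √(μ/r) = 6.862 km/s.
Vis-viva on the transfer ellipse at r = 8460 km gives v_t = √[μ(2/r − 1/a_t)] = 8.764 km/s.
Δv₁ = |v_t − v_c| = |8.764 − 6.862| = 1.902 km/s.

Δv₁ = 1.90 km/s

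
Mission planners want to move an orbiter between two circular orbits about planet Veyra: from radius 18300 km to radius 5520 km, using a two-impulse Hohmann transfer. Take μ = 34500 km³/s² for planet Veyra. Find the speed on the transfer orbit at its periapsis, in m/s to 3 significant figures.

v = 3100 m/s

Semi-major axis of the transfer orbit: a_t = (18300 + 5520)/2 = 11910 km.
The periapsis of the transfer ellipse is at r = 5520 km.
From the vis-viva equation, v = √[μ(2/r − 1/a_t)] = 3.099 km/s.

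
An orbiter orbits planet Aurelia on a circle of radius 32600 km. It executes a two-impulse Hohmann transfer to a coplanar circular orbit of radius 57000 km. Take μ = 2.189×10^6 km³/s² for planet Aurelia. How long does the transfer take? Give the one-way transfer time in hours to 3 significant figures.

t = 5.59 hours

Semi-major axis of the transfer orbit: a_t = (32600 + 57000)/2 = 44800 km.
By Kepler's third law the transfer-orbit period is T = 2π√(a_t³/μ), so t = T/2 = 20130 s.
Converting: 20130 s ÷ 3600 s/hour = 5.59 hours.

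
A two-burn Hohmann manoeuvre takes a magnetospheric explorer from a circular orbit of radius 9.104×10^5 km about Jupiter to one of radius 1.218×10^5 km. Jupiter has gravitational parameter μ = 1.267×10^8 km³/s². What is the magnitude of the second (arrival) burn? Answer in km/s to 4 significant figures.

Δv₂ = 10.58 km/s

Transfer-ellipse semi-major axis a_t = (r₁ + r₂)/2 = (9.104×10^5 + 1.218×10^5)/2 = 5.161×10^5 km.
Circular speed at r = 1.218×10^5 km: v_c = √(μ/r) = 32.253 km/s.
Vis-viva on the transfer ellipse at r = 1.218×10^5 km gives v_t = √[μ(2/r − 1/a_t)] = 42.836 km/s.
Δv₂ = |v_t − v_c| = |42.836 − 32.253| = 10.58 km/s.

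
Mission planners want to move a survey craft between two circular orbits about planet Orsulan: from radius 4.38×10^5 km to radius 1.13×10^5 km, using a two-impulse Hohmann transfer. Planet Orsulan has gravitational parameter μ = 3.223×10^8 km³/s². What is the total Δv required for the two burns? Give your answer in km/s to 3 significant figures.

Semi-major axis of the transfer orbit: a_t = (4.380×10^5 + 1.130×10^5)/2 = 2.755×10^5 km.
At r₁ the circular-orbit speed is v₁ = √(μ/r₁) = 27.1265 km/s.
Transfer-orbit speed at r₁ (vis-viva equation): v_a = √[μ(2/r₁ − 1/a_t)] = 17.3729 km/s.
First burn Δv₁ = |v_a − v₁| = 9.7536 km/s.
At r₂, v₂ = √(μ/r₂) = 53.406 km/s.
Transfer-orbit speed at r₂: v_p = √[μ(2/r₂ − 1/a_t)] = 67.339 km/s.
Second burn Δv₂ = |v₂ − v_p| = 13.933 km/s.
Δv = Δv₁ + Δv₂ = 9.7536 + 13.933 = 23.69 km/s.

Δv = 23.7 km/s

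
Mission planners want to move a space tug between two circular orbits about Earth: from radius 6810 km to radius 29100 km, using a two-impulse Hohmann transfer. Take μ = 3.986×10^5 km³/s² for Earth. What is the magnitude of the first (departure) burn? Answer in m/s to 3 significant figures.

Semi-major axis of the transfer orbit: a_t = (6810 + 29100)/2 = 17955 km.
Circular speed at r = 6810 km: v_c = √(μ/r) = 7.651 km/s.
Vis-viva on the transfer ellipse at r = 6810 km gives v_t = √[μ(2/r − 1/a_t)] = 9.740 km/s.
Δv₁ = |v_t − v_c| = |9.740 − 7.651| = 2.089 km/s.

Δv₁ = 2090 m/s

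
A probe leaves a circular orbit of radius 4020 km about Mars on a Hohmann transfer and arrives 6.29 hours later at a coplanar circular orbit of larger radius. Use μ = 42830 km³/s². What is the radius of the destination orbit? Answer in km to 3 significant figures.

r₂ = 22100 km

Transfer time t = 6.29 hours = 22644 s, and t = π√(a_t³/μ).
So a_t = (μ t²/π²)^(1/3) = (42830 × (22644)² / π²)^(1/3) = 13055 km.
Since a_t = (r₁ + r₂)/2, r₂ = 2a_t − r₁ = 2×13055 − 4020 = 22090 km.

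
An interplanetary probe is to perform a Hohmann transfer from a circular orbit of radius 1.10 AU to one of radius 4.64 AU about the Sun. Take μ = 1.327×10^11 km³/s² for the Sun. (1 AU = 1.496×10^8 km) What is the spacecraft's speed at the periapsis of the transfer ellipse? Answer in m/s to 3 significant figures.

v = 36100 m/s

In km: r₁ = 1.10 × 1.496×10^8 = 1.6456×10^8 km; r₂ = 4.64 × 1.496×10^8 = 6.94144×10^8 km.
The Hohmann ellipse has a_t = (r₁ + r₂)/2 = 4.29352×10^8 km.
At periapsis, r = 1.6456×10^8 km.
From the vis-viva equation, v = √[μ(2/r − 1/a_t)] = 36.11 km/s.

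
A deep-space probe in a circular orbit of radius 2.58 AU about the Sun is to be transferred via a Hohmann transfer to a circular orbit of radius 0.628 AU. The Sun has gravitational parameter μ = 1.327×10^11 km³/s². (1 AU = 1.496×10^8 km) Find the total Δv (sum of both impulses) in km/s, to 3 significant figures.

Δv = 17.0 km/s

In km: r₁ = 2.58 × 1.496×10^8 = 3.85968×10^8 km; r₂ = 0.628 × 1.496×10^8 = 9.39488×10^7 km.
Semi-major axis of the transfer orbit: a_t = (3.85968×10^8 + 9.39488×10^7)/2 = 2.399584×10^8 km.
At r₁ the circular-orbit speed is v₁ = √(μ/r₁) = 18.54 km/s.
Transfer-orbit speed at r₁ (vis-viva equation): v_a = √[μ(2/r₁ − 1/a_t)] = 11.60 km/s.
First burn Δv₁ = |v_a − v₁| = 6.940 km/s.
Circular speed at r₂: v₂ = √(μ/r₂) = 37.58 km/s.
Transfer-orbit speed at r₂: v_p = √[μ(2/r₂ − 1/a_t)] = 47.66 km/s.
Second burn Δv₂ = |v₂ − v_p| = 10.08 km/s.
Total Δv = Δv₁ + Δv₂ = 17.02 km/s.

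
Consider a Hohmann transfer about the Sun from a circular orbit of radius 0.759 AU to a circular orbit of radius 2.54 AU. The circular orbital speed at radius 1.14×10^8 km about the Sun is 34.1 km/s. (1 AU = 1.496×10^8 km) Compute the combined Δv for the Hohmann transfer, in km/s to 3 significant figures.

From the circular-orbit relation v² = μ/r at r = 1.14×10^8 km: μ = v²r = (34.1)² × 1.14×10^8 = 1.32560×10^11 km³/s².
In km: r₁ = 0.759 × 1.496×10^8 = 1.135464×10^8 km; r₂ = 2.54 × 1.496×10^8 = 3.79984×10^8 km.
The Hohmann ellipse has a_t = (r₁ + r₂)/2 = 2.467652×10^8 km.
Circular speed at r₁: v₁ = √(μ/r₁) = √(1.32560×10^11/1.135464×10^8) = 34.16804 km/s.
On the transfer ellipse at r₁, vis-viva equation gives v_p = √[μ(2/r₁ − 1/a_t)] = 42.39951 km/s.
First burn Δv₁ = |v_p − v₁| = 8.231 km/s.
Circular speed at r₂: v₂ = √(μ/r₂) = 18.678 km/s.
Transfer-orbit speed at r₂: v_a = √[μ(2/r₂ − 1/a_t)] = 12.670 km/s.
Second burn Δv₂ = |v₂ − v_a| = 6.008 km/s.
Δv = Δv₁ + Δv₂ = 8.231 + 6.008 = 14.24 km/s.

Δv = 14.2 km/s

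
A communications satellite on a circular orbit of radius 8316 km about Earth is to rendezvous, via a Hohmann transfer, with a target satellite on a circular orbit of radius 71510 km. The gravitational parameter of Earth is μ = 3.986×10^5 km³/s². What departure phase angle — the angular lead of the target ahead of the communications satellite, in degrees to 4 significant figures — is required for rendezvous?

Transfer-ellipse semi-major axis a_t = (r₁ + r₂)/2 = (8316 + 71510)/2 = 39913 km.
The half-period of the transfer ellipse is t = π√(a_t³/μ) = 39680 s.
The target's mean motion on its circular orbit is ω₂ = √(μ/r₂³) = 3.302×10^-5 rad/s.
Angle swept by the target during transfer: ω₂·t = 1.310 rad = 75.06°.
Arrival is 180° from departure on the ellipse, so φ = 180° − 75.06° = 104.9°.

φ = 104.9°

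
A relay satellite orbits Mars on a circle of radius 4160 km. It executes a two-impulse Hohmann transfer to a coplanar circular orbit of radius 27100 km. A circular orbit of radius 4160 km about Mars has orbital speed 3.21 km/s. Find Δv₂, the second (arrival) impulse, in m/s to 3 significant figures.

From the circular-orbit relation v² = μ/r at r = 4160 km: μ = v²r = (3.21)² × 4160 = 42865.1 km³/s².
Transfer-ellipse semi-major axis a_t = (r₁ + r₂)/2 = (4160 + 27100)/2 = 15630 km.
On the circular orbit at r = 27100 km, v_c = √(μ/r) = 1.25767 km/s.
Vis-viva on the transfer ellipse at r = 27100 km gives v_t = √[μ(2/r − 1/a_t)] = 0.648835 km/s.
Δv₂ = |v_t − v_c| = |0.648835 − 1.25767| = 0.6088 km/s.

Δv₂ = 609 m/s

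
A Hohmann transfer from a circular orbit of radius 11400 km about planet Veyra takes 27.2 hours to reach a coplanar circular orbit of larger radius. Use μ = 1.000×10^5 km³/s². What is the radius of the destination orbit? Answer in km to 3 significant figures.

Transfer time t = 27.2 hours = 97920 s, and t = π√(a_t³/μ).
So a_t = (μ t²/π²)^(1/3) = (1.000×10^5 × (97920)² / π²)^(1/3) = 45971 km.
Since a_t = (r₁ + r₂)/2, r₂ = 2a_t − r₁ = 2×45971 − 11400 = 80542 km.

r₂ = 80500 km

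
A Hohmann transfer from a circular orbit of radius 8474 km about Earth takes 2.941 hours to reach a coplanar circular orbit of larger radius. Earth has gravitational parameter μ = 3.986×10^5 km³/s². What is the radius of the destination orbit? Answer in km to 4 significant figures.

r₂ = 24610 km

Transfer time t = 2.941 hours = 10587.6 s, and t = π√(a_t³/μ).
So a_t = (μ t²/π²)^(1/3) = (3.986×10^5 × (10587.6)² / π²)^(1/3) = 16543 km.
Since a_t = (r₁ + r₂)/2, r₂ = 2a_t − r₁ = 2×16543 − 8474 = 24612 km.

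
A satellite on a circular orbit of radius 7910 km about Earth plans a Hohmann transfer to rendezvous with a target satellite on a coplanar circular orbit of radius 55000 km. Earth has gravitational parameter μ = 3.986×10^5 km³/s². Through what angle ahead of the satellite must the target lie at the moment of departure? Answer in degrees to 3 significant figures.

φ = 102°

Semi-major axis of the transfer orbit: a_t = (7910 + 55000)/2 = 31455 km.
The half-period of the transfer ellipse is t = π√(a_t³/μ) = 27760 s.
The target's mean motion on its circular orbit is ω₂ = √(μ/r₂³) = 4.8947×10^-5 rad/s.
Angle swept by the target during transfer: ω₂·t = 1.3588 rad = 77.85°.
Arrival is 180° from departure on the ellipse, so φ = 180° − 77.85° = 102°.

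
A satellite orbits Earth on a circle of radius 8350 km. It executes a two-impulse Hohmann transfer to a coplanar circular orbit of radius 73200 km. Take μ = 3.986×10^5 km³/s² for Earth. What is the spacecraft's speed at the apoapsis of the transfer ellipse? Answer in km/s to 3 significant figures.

Semi-major axis of the transfer orbit: a_t = (8350 + 73200)/2 = 40775 km.
The apoapsis of the transfer ellipse is at r = 73200 km.
Applying v² = μ(2/r − 1/a_t): v = 1.056 km/s.

v = 1.06 km/s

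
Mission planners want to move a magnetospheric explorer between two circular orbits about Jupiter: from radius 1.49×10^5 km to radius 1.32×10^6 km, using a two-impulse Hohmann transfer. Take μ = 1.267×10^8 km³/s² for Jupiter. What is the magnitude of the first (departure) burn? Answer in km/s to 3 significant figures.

Δv₁ = 9.93 km/s

Semi-major axis of the transfer orbit: a_t = (1.490×10^5 + 1.320×10^6)/2 = 7.345×10^5 km.
Circular speed at r = 1.490×10^5 km: v_c = √(μ/r) = 29.161 km/s.
Vis-viva on the transfer ellipse at r = 1.490×10^5 km gives v_t = √[μ(2/r − 1/a_t)] = 39.092 km/s.
Δv₁ = |v_t − v_c| = |39.092 − 29.161| = 9.931 km/s.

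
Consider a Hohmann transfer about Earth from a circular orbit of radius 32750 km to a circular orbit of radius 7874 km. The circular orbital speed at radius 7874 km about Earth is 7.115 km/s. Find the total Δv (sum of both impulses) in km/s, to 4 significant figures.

Δv = 3.236 km/s

From the circular-orbit relation v² = μ/r at r = 7874 km: μ = v²r = (7.115)² × 7874 = 3.98607×10^5 km³/s².
Semi-major axis of the transfer orbit: a_t = (32750 + 7874)/2 = 20312 km.
Circular speed at r₁: v₁ = √(μ/r₁) = √(3.98607×10^5/32750) = 3.4887 km/s.
On the transfer ellipse at r₁, v² = μ(2/r − 1/a) gives v_a = √[μ(2/r₁ − 1/a_t)] = 2.1721 km/s.
First burn Δv₁ = |v_a − v₁| = 1.3166 km/s.
Circular speed at r₂: v₂ = √(μ/r₂) = 7.1150 km/s.
Transfer-orbit speed at r₂: v_p = √[μ(2/r₂ − 1/a_t)] = 9.0345 km/s.
Second burn Δv₂ = |v₂ − v_p| = 1.9195 km/s.
Δv = Δv₁ + Δv₂ = 1.3166 + 1.9195 = 3.236 km/s.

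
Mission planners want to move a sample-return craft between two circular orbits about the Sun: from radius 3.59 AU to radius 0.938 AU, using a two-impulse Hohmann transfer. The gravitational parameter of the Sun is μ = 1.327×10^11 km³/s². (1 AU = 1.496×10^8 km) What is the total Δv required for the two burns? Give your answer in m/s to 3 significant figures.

In km: r₁ = 3.59 × 1.496×10^8 = 5.37064×10^8 km; r₂ = 0.938 × 1.496×10^8 = 1.403248×10^8 km.
Semi-major axis of the transfer orbit: a_t = (5.37064×10^8 + 1.403248×10^8)/2 = 3.386944×10^8 km.
Circular speed at r₁: v₁ = √(μ/r₁) = √(1.327×10^11/5.37064×10^8) = 15.719 km/s.
Transfer-orbit speed at r₁ (vis-viva equation): v_a = √[μ(2/r₁ − 1/a_t)] = 10.118 km/s.
First burn Δv₁ = |v_a − v₁| = 5.601 km/s.
Circular speed at r₂: v₂ = √(μ/r₂) = 30.752 km/s.
Transfer-orbit speed at r₂: v_p = √[μ(2/r₂ − 1/a_t)] = 38.724 km/s.
Second burn Δv₂ = |v₂ − v_p| = 7.972 km/s.
Total Δv = Δv₁ + Δv₂ = 13.57 km/s.

Δv = 13600 m/s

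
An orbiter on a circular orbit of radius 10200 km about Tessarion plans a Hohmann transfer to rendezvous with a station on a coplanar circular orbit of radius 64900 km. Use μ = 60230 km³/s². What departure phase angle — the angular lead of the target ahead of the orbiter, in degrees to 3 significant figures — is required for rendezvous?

Transfer-ellipse semi-major axis a_t = (r₁ + r₂)/2 = (10200 + 64900)/2 = 37550 km.
Transfer time t = π√(a_t³/μ) = 93145 s.
Target angular speed ω₂ = √(μ/r₂³) = 1.4844×10^-5 rad/s.
Angle swept by the target during transfer: ω₂·t = 1.3826 rad = 79.22°.
The orbiter traverses 180° on the transfer ellipse, so the target must lead by 180° − 79.22° = 101°.

φ = 101°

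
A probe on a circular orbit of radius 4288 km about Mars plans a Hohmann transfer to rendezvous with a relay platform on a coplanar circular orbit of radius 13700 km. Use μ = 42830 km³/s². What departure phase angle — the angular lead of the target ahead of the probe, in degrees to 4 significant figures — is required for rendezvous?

φ = 84.25°

Transfer-ellipse semi-major axis a_t = (r₁ + r₂)/2 = (4288 + 13700)/2 = 8994 km.
Transfer time t = π√(a_t³/μ) = 12948 s.
Target angular speed ω₂ = √(μ/r₂³) = 1.2906×10^-4 rad/s.
Angle swept by the target during transfer: ω₂·t = 1.6711 rad = 95.75°.
The probe traverses 180° on the transfer ellipse, so the target must lead by 180° − 95.75° = 84.25°.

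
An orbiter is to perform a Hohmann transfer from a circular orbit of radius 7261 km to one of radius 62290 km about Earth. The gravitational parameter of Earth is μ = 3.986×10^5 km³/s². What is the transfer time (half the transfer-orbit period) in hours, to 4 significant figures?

t = 8.964 hours

Transfer-ellipse semi-major axis a_t = (r₁ + r₂)/2 = (7261 + 62290)/2 = 34775.5 km.
Half the transfer-orbit period gives t = π√(a_t³/μ) = 32270 s.
Converting: 32270 s ÷ 3600 s/hour = 8.964 hours.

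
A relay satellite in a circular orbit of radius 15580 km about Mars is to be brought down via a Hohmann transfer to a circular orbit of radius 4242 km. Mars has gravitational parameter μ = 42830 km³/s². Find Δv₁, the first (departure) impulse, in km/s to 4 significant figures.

Semi-major axis of the transfer orbit: a_t = (15580 + 4242)/2 = 9911 km.
On the circular orbit at r = 15580 km, v_c = √(μ/r) = 1.6580 km/s.
Vis-viva on the transfer ellipse at r = 15580 km gives v_t = √[μ(2/r − 1/a_t)] = 1.0847 km/s.
Δv₁ = |v_t − v_c| = |1.0847 − 1.6580| = 0.5733 km/s.

Δv₁ = 0.5733 km/s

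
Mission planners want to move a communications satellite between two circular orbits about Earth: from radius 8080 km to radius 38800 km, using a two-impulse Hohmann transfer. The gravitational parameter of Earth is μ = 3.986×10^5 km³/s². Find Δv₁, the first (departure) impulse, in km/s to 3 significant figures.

The Hohmann ellipse has a_t = (r₁ + r₂)/2 = 23440 km.
Circular speed at r = 8080 km: v_c = √(μ/r) = 7.0237 km/s.
Transfer-orbit speed at the same r (vis-viva, a = a_t): v_t = √[μ(2/r − 1/a_t)] = 9.0365 km/s.
Δv₁ = |v_t − v_c| = |9.0365 − 7.0237| = 2.013 km/s.

Δv₁ = 2.01 km/s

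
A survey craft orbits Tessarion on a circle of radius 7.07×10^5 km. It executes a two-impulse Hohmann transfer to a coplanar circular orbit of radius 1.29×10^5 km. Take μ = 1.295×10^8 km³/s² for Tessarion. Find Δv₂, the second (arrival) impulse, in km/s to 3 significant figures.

Semi-major axis of the transfer orbit: a_t = (7.070×10^5 + 1.290×10^5)/2 = 4.180×10^5 km.
Circular speed at r = 1.290×10^5 km: v_c = √(μ/r) = 31.684 km/s.
Transfer-orbit speed at the same r (vis-viva, a = a_t): v_t = √[μ(2/r − 1/a_t)] = 41.206 km/s.
Δv₂ = |v_t − v_c| = |41.206 − 31.684| = 9.522 km/s.

Δv₂ = 9.52 km/s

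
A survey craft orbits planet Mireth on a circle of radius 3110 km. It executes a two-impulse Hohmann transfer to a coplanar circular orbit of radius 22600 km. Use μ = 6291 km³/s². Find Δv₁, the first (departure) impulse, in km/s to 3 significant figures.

Δv₁ = 0.464 km/s

Transfer-ellipse semi-major axis a_t = (r₁ + r₂)/2 = (3110 + 22600)/2 = 12855 km.
On the circular orbit at r = 3110 km, v_c = √(μ/r) = 1.4223 km/s.
Transfer-orbit speed at the same r (vis-viva, a = a_t): v_t = √[μ(2/r − 1/a_t)] = 1.8858 km/s.
Δv₁ = |v_t − v_c| = |1.8858 − 1.4223| = 0.4635 km/s.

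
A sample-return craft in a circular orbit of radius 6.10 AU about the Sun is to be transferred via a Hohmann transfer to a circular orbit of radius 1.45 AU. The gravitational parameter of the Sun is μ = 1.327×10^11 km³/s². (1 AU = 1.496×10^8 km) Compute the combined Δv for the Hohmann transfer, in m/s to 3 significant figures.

Δv = 11300 m/s

In km: r₁ = 6.10 × 1.496×10^8 = 9.1256×10^8 km; r₂ = 1.45 × 1.496×10^8 = 2.1692×10^8 km.
The Hohmann ellipse has a_t = (r₁ + r₂)/2 = 5.6474×10^8 km.
At r₁ the circular-orbit speed is v₁ = √(μ/r₁) = 12.059 km/s.
On the transfer ellipse at r₁, vis-viva gives v_a = √[μ(2/r₁ − 1/a_t)] = 7.4736 km/s.
First burn Δv₁ = |v_a − v₁| = 4.585 km/s.
Circular speed at r₂: v₂ = √(μ/r₂) = 24.734 km/s.
Transfer-orbit speed at r₂: v_p = √[μ(2/r₂ − 1/a_t)] = 31.441 km/s.
Second burn Δv₂ = |v₂ − v_p| = 6.707 km/s.
Total Δv = Δv₁ + Δv₂ = 11.29 km/s.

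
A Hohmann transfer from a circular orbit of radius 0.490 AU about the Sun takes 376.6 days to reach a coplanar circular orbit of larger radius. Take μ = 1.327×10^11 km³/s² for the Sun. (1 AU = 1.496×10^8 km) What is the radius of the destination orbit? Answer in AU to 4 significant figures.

In km: r₁ = 0.490 × 1.496×10^8 = 7.3304×10^7 km.
Transfer time t = 376.6 days = 3.253824×10^7 s, and t = π√(a_t³/μ).
So a_t = (μ t²/π²)^(1/3) = (1.327×10^11 × (3.253824×10^7)² / π²)^(1/3) = 2.4236×10^8 km.
Since a_t = (r₁ + r₂)/2, r₂ = 2a_t − r₁ = 2×2.4236×10^8 − 7.3304×10^7 = 4.11416×10^8 km.
In AU: r₂ = 4.11416×10^8 / 1.496×10^8 = 2.750 AU.

r₂ = 2.750 AU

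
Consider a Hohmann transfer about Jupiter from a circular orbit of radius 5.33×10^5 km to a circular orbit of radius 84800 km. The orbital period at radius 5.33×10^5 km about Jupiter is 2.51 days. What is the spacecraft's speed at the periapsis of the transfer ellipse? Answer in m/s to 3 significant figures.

From Kepler's third law T² = 4π²r³/μ at r = 5.33×10^5 km, T = 2.51 days = 2.51 × 86400 s = 2.16864×10^5 s: μ = 4π²r³/T² = 1.27106×10^8 km³/s².
Semi-major axis of the transfer orbit: a_t = (5.330×10^5 + 84800)/2 = 3.089×10^5 km.
The periapsis of the transfer ellipse is at r = 84800 km.
Applying v² = μ(2/r − 1/a_t): v = 50.86 km/s.

v = 50900 m/s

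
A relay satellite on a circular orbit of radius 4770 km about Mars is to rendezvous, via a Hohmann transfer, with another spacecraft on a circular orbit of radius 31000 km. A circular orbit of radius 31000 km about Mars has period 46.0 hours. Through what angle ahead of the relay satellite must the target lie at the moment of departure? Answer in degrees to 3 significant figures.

φ = 101°

From Kepler's third law T² = 4π²r³/μ at r = 31000 km, T = 46.0 hours = 46.0 × 3600 s = 1.656×10^5 s: μ = 4π²r³/T² = 42886.9 km³/s².
Semi-major axis of the transfer orbit: a_t = (4770 + 31000)/2 = 17885 km.
Transfer time t = π√(a_t³/μ) = 36285 s.
Target angular speed ω₂ = √(μ/r₂³) = 3.7942×10^-5 rad/s.
Angle swept by the target during transfer: ω₂·t = 1.3767 rad = 78.88°.
Arrival is 180° from departure on the ellipse, so φ = 180° − 78.88° = 101°.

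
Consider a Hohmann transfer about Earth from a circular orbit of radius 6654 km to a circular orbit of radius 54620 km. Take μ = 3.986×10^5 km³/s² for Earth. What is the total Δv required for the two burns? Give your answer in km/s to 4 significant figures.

Transfer-ellipse semi-major axis a_t = (r₁ + r₂)/2 = (6654 + 54620)/2 = 30637 km.
Circular speed at r₁: v₁ = √(μ/r₁) = √(3.986×10^5/6654) = 7.73976 km/s.
Transfer-orbit speed at r₁ (vis-viva): v_p = √[μ(2/r₁ − 1/a_t)] = 10.3343 km/s.
First burn Δv₁ = |v_p − v₁| = 2.595 km/s.
At r₂, v₂ = √(μ/r₂) = 2.701 km/s.
Transfer-orbit speed at r₂: v_a = √[μ(2/r₂ − 1/a_t)] = 1.259 km/s.
Second burn Δv₂ = |v₂ − v_a| = 1.442 km/s.
Total Δv = Δv₁ + Δv₂ = 4.037 km/s.

Δv = 4.037 km/s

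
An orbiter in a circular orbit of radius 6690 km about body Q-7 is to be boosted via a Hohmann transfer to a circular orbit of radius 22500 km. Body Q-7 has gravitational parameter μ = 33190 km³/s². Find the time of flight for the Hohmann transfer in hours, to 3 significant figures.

t = 8.45 hours

Transfer-ellipse semi-major axis a_t = (r₁ + r₂)/2 = (6690 + 22500)/2 = 14595 km.
Half the transfer-orbit period gives t = π√(a_t³/μ) = 30410 s.
Converting: 30410 s ÷ 3600 s/hour = 8.45 hours.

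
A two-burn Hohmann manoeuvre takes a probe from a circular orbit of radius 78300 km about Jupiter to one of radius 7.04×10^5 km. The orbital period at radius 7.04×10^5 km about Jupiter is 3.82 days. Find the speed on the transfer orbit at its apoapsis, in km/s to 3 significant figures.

v = 6.00 km/s

From Kepler's third law T² = 4π²r³/μ at r = 7.04×10^5 km, T = 3.82 days = 3.82 × 86400 s = 3.30048×10^5 s: μ = 4π²r³/T² = 1.26451×10^8 km³/s².
Transfer-ellipse semi-major axis a_t = (r₁ + r₂)/2 = (78300 + 7.040×10^5)/2 = 3.9115×10^5 km.
At apoapsis, r = 7.040×10^5 km.
Vis-viva: v = √[μ(2/r − 1/a_t)] = √[1.26451×10^8 × (2/7.040×10^5 − 1/3.9115×10^5)] = 5.996 km/s.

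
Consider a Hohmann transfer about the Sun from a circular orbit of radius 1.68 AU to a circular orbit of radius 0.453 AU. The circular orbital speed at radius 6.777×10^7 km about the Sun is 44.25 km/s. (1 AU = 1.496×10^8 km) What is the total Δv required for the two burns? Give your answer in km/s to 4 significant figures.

From the circular-orbit relation v² = μ/r at r = 6.777×10^7 km: μ = v²r = (44.25)² × 6.777×10^7 = 1.32698×10^11 km³/s².
In km: r₁ = 1.68 × 1.496×10^8 = 2.51328×10^8 km; r₂ = 0.453 × 1.496×10^8 = 6.77688×10^7 km.
Transfer-ellipse semi-major axis a_t = (r₁ + r₂)/2 = (2.51328×10^8 + 6.77688×10^7)/2 = 1.595484×10^8 km.
At r₁ the circular-orbit speed is v₁ = √(μ/r₁) = 22.978 km/s.
Transfer-orbit speed at r₁ (v² = μ(2/r − 1/a)): v_a = √[μ(2/r₁ − 1/a_t)] = 14.975 km/s.
First burn Δv₁ = |v_a − v₁| = 8.003 km/s.
At r₂, v₂ = √(μ/r₂) = 44.25 km/s.
Transfer-orbit speed at r₂: v_p = √[μ(2/r₂ − 1/a_t)] = 55.54 km/s.
Second burn Δv₂ = |v₂ − v_p| = 11.29 km/s.
Δv = Δv₁ + Δv₂ = 8.003 + 11.29 = 19.29 km/s.

Δv = 19.29 km/s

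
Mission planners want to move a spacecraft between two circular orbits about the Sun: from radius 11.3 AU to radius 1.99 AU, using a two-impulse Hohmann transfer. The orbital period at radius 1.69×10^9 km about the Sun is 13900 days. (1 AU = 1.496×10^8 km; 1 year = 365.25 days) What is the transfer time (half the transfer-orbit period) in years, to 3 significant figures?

t = 8.58 years

From Kepler's third law T² = 4π²r³/μ at r = 1.69×10^9 km, T = 13900 days = 13900 × 86400 s = 1.20096×10^9 s: μ = 4π²r³/T² = 1.32118×10^11 km³/s².
In km: r₁ = 11.3 × 1.496×10^8 = 1.69048×10^9 km; r₂ = 1.99 × 1.496×10^8 = 2.97704×10^8 km.
Transfer-ellipse semi-major axis a_t = (r₁ + r₂)/2 = (1.69048×10^9 + 2.97704×10^8)/2 = 9.94092×10^8 km.
Transfer time t = π√(a_t³/μ) = π√((9.94092×10^8)³ / 1.32118×10^11) = 2.709×10^8 s.
Converting: 2.709×10^8 s ÷ 3.15576×10^7 s/year (365.25 × 86400) = 8.58 years.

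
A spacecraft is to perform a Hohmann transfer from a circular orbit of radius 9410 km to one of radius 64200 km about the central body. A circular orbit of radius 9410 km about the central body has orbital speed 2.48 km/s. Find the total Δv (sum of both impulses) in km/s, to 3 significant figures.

Δv = 1.26 km/s

From the circular-orbit relation v² = μ/r at r = 9410 km: μ = v²r = (2.48)² × 9410 = 57875.3 km³/s².
Transfer-ellipse semi-major axis a_t = (r₁ + r₂)/2 = (9410 + 64200)/2 = 36805 km.
Circular speed at r₁: v₁ = √(μ/r₁) = √(57875.3/9410) = 2.4800 km/s.
On the transfer ellipse at r₁, vis-viva equation gives v_p = √[μ(2/r₁ − 1/a_t)] = 3.2754 km/s.
First burn Δv₁ = |v_p − v₁| = 0.7954 km/s.
Circular speed at r₂: v₂ = √(μ/r₂) = 0.9495 km/s.
Transfer-orbit speed at r₂: v_a = √[μ(2/r₂ − 1/a_t)] = 0.4801 km/s.
Second burn Δv₂ = |v₂ − v_a| = 0.4694 km/s.
Total Δv = Δv₁ + Δv₂ = 1.265 km/s.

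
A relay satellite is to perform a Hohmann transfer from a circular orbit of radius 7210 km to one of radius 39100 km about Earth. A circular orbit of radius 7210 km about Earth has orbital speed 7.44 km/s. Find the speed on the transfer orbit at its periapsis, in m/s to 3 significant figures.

From the circular-orbit relation v² = μ/r at r = 7210 km: μ = v²r = (7.44)² × 7210 = 3.99099×10^5 km³/s².
Transfer-ellipse semi-major axis a_t = (r₁ + r₂)/2 = (7210 + 39100)/2 = 23155 km.
At periapsis, r = 7210 km.
From the vis-viva equation, v = √[μ(2/r − 1/a_t)] = 9.668 km/s.

v = 9670 m/s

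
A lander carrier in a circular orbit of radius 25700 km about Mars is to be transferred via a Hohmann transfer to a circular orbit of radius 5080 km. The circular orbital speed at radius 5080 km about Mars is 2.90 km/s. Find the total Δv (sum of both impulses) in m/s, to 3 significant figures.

Δv = 1400 m/s

From the circular-orbit relation v² = μ/r at r = 5080 km: μ = v²r = (2.90)² × 5080 = 42722.8 km³/s².
Transfer-ellipse semi-major axis a_t = (r₁ + r₂)/2 = (25700 + 5080)/2 = 15390 km.
At r₁ the circular-orbit speed is v₁ = √(μ/r₁) = 1.28933 km/s.
On the transfer ellipse at r₁, vis-viva gives v_a = √[μ(2/r₁ − 1/a_t)] = 0.740757 km/s.
First burn Δv₁ = |v_a − v₁| = 0.5486 km/s.
Circular speed at r₂: v₂ = √(μ/r₂) = 2.9000 km/s.
Transfer-orbit speed at r₂: v_p = √[μ(2/r₂ − 1/a_t)] = 3.7475 km/s.
Second burn Δv₂ = |v₂ − v_p| = 0.8475 km/s.
Δv = Δv₁ + Δv₂ = 0.5486 + 0.8475 = 1.396 km/s.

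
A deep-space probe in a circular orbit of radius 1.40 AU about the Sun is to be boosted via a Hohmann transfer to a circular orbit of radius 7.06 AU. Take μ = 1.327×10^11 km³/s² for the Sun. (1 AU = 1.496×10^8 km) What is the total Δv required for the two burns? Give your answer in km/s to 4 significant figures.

Δv = 12.11 km/s

In km: r₁ = 1.40 × 1.496×10^8 = 2.0944×10^8 km; r₂ = 7.06 × 1.496×10^8 = 1.056176×10^9 km.
The Hohmann ellipse has a_t = (r₁ + r₂)/2 = 6.32808×10^8 km.
At r₁ the circular-orbit speed is v₁ = √(μ/r₁) = 25.171 km/s.
On the transfer ellipse at r₁, vis-viva gives v_p = √[μ(2/r₁ − 1/a_t)] = 32.519 km/s.
First burn Δv₁ = |v_p − v₁| = 7.348 km/s.
At r₂, v₂ = √(μ/r₂) = 11.2090 km/s.
Transfer-orbit speed at r₂: v_a = √[μ(2/r₂ − 1/a_t)] = 6.44854 km/s.
Second burn Δv₂ = |v₂ − v_a| = 4.760 km/s.
Total Δv = Δv₁ + Δv₂ = 12.11 km/s.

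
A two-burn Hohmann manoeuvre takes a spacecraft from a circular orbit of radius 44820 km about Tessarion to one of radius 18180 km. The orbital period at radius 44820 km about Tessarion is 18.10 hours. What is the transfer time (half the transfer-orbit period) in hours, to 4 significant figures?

From Kepler's third law T² = 4π²r³/μ at r = 44820 km, T = 18.10 hours = 18.10 × 3600 s = 65160 s: μ = 4π²r³/T² = 8.37169×10^5 km³/s².
Semi-major axis of the transfer orbit: a_t = (44820 + 18180)/2 = 31500 km.
Transfer time t = π√(a_t³/μ) = π√((31500)³ / 8.37169×10^5) = 19196 s.
Converting: 19196 s ÷ 3600 s/hour = 5.332 hours.

t = 5.332 hours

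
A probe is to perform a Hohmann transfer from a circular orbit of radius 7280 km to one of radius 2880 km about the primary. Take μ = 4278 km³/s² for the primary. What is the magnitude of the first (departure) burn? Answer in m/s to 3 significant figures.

Δv₁ = 189 m/s

Transfer-ellipse semi-major axis a_t = (r₁ + r₂)/2 = (7280 + 2880)/2 = 5080 km.
On the circular orbit at r = 7280 km, v_c = √(μ/r) = 0.7666 km/s.
Vis-viva on the transfer ellipse at r = 7280 km gives v_t = √[μ(2/r − 1/a_t)] = 0.5772 km/s.
Δv₁ = |v_t − v_c| = |0.5772 − 0.7666| = 0.1894 km/s.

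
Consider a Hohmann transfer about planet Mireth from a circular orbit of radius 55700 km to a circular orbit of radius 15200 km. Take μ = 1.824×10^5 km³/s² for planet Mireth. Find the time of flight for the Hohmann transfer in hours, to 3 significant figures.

t = 13.6 hours

Transfer-ellipse semi-major axis a_t = (r₁ + r₂)/2 = (55700 + 15200)/2 = 35450 km.
Half the transfer-orbit period gives t = π√(a_t³/μ) = 49100 s.
Converting: 49100 s ÷ 3600 s/hour = 13.6 hours.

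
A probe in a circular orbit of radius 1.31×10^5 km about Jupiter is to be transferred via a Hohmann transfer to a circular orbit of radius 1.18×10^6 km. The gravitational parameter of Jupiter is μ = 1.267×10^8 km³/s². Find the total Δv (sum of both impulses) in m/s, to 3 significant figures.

The Hohmann ellipse has a_t = (r₁ + r₂)/2 = 6.555×10^5 km.
At r₁ the circular-orbit speed is v₁ = √(μ/r₁) = 31.10 km/s.
Transfer-orbit speed at r₁ (vis-viva): v_p = √[μ(2/r₁ − 1/a_t)] = 41.73 km/s.
First burn Δv₁ = |v_p − v₁| = 10.63 km/s.
Circular speed at r₂: v₂ = √(μ/r₂) = 10.362 km/s.
Transfer-orbit speed at r₂: v_a = √[μ(2/r₂ − 1/a_t)] = 4.6323 km/s.
Second burn Δv₂ = |v₂ − v_a| = 5.730 km/s.
Total Δv = Δv₁ + Δv₂ = 16.36 km/s.

Δv = 16400 m/s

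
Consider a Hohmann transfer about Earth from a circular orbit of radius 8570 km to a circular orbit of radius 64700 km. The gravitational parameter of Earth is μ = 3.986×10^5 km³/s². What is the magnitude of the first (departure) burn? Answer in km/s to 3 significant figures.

Semi-major axis of the transfer orbit: a_t = (8570 + 64700)/2 = 36635 km.
Circular speed at r = 8570 km: v_c = √(μ/r) = 6.820 km/s.
Transfer-orbit speed at the same r (vis-viva, a = a_t): v_t = √[μ(2/r − 1/a_t)] = 9.063 km/s.
Δv₁ = |v_t − v_c| = |9.063 − 6.820| = 2.243 km/s.

Δv₁ = 2.24 km/s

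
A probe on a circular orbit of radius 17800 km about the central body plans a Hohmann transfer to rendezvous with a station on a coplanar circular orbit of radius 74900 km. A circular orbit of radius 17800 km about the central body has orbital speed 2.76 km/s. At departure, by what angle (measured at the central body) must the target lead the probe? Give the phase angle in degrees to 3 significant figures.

From the circular-orbit relation v² = μ/r at r = 17800 km: μ = v²r = (2.76)² × 17800 = 1.35593×10^5 km³/s².
Transfer-ellipse semi-major axis a_t = (r₁ + r₂)/2 = (17800 + 74900)/2 = 46350 km.
Transfer time t = π√(a_t³/μ) = 85134 s.
Target angular speed ω₂ = √(μ/r₂³) = 1.7964×10^-5 rad/s.
Angle swept by the target during transfer: ω₂·t = 1.5293 rad = 87.62°.
Arrival is 180° from departure on the ellipse, so φ = 180° − 87.62° = 92.4°.

φ = 92.4°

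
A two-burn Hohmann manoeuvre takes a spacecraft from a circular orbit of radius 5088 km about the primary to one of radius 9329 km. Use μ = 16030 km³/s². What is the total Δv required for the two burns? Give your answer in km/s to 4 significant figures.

Δv = 0.4538 km/s

The Hohmann ellipse has a_t = (r₁ + r₂)/2 = 7208.5 km.
At r₁ the circular-orbit speed is v₁ = √(μ/r₁) = 1.77498 km/s.
On the transfer ellipse at r₁, vis-viva gives v_p = √[μ(2/r₁ − 1/a_t)] = 2.01924 km/s.
First burn Δv₁ = |v_p − v₁| = 0.24426 km/s.
At r₂, v₂ = √(μ/r₂) = 1.31084 km/s.
Transfer-orbit speed at r₂: v_a = √[μ(2/r₂ − 1/a_t)] = 1.10129 km/s.
Second burn Δv₂ = |v₂ − v_a| = 0.20955 km/s.
Δv = Δv₁ + Δv₂ = 0.24426 + 0.20955 = 0.4538 km/s.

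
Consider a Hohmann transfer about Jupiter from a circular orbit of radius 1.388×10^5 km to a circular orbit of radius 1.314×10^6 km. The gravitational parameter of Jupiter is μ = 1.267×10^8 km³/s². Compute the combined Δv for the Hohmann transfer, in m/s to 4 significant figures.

The Hohmann ellipse has a_t = (r₁ + r₂)/2 = 7.264×10^5 km.
At r₁ the circular-orbit speed is v₁ = √(μ/r₁) = 30.213 km/s.
Transfer-orbit speed at r₁ (vis-viva): v_p = √[μ(2/r₁ − 1/a_t)] = 40.635 km/s.
First burn Δv₁ = |v_p − v₁| = 10.42 km/s.
Circular speed at r₂: v₂ = √(μ/r₂) = 9.8195 km/s.
Transfer-orbit speed at r₂: v_a = √[μ(2/r₂ − 1/a_t)] = 4.2924 km/s.
Second burn Δv₂ = |v₂ − v_a| = 5.527 km/s.
Total Δv = Δv₁ + Δv₂ = 15.95 km/s.

Δv = 15950 m/s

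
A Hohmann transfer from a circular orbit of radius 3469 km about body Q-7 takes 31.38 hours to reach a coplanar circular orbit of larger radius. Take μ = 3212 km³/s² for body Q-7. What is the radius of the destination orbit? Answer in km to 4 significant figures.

r₂ = 28680 km

Transfer time t = 31.38 hours = 1.12968×10^5 s, and t = π√(a_t³/μ).
So a_t = (μ t²/π²)^(1/3) = (3212 × (1.12968×10^5)² / π²)^(1/3) = 16074 km.
Since a_t = (r₁ + r₂)/2, r₂ = 2a_t − r₁ = 2×16074 − 3469 = 28679 km.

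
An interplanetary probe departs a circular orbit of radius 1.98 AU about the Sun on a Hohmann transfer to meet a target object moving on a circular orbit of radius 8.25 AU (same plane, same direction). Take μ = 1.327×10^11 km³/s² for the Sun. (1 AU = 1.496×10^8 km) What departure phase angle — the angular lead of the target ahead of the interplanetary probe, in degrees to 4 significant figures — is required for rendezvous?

In km: r₁ = 1.98 × 1.496×10^8 = 2.96208×10^8 km; r₂ = 8.25 × 1.496×10^8 = 1.2342×10^9 km.
Semi-major axis of the transfer orbit: a_t = (2.96208×10^8 + 1.2342×10^9)/2 = 7.65204×10^8 km.
Transfer time t = π√(a_t³/μ) = 1.8255×10^8 s.
Target angular speed ω₂ = √(μ/r₂³) = 8.4015×10^-9 rad/s.
Angle swept by the target during transfer: ω₂·t = 1.5337 rad = 87.87°.
Arrival is 180° from departure on the ellipse, so φ = 180° − 87.87° = 92.13°.

φ = 92.13°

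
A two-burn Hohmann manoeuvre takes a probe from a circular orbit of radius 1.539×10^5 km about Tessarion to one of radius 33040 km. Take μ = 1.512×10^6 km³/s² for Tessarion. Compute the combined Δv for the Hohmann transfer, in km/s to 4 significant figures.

Transfer-ellipse semi-major axis a_t = (r₁ + r₂)/2 = (1.539×10^5 + 33040)/2 = 93470 km.
At r₁ the circular-orbit speed is v₁ = √(μ/r₁) = 3.13442 km/s.
On the transfer ellipse at r₁, vis-viva equation gives v_a = √[μ(2/r₁ − 1/a_t)] = 1.86355 km/s.
First burn Δv₁ = |v_a − v₁| = 1.27087 km/s.
Circular speed at r₂: v₂ = √(μ/r₂) = 6.764814 km/s.
Transfer-orbit speed at r₂: v_p = √[μ(2/r₂ − 1/a_t)] = 8.680387 km/s.
Second burn Δv₂ = |v₂ − v_p| = 1.91557 km/s.
Δv = Δv₁ + Δv₂ = 1.27087 + 1.91557 = 3.186 km/s.

Δv = 3.186 km/s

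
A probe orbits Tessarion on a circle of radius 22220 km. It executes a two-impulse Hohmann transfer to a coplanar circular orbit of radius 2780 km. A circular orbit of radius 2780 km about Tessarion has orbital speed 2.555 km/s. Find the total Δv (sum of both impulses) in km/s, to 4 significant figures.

Δv = 1.329 km/s

From the circular-orbit relation v² = μ/r at r = 2780 km: μ = v²r = (2.555)² × 2780 = 18147.9 km³/s².
Transfer-ellipse semi-major axis a_t = (r₁ + r₂)/2 = (22220 + 2780)/2 = 12500 km.
Circular speed at r₁: v₁ = √(μ/r₁) = √(18147.9/22220) = 0.9037 km/s.
Transfer-orbit speed at r₁ (vis-viva equation): v_a = √[μ(2/r₁ − 1/a_t)] = 0.4262 km/s.
First burn Δv₁ = |v_a − v₁| = 0.4775 km/s.
Circular speed at r₂: v₂ = √(μ/r₂) = 2.5550 km/s.
Transfer-orbit speed at r₂: v_p = √[μ(2/r₂ − 1/a_t)] = 3.4065 km/s.
Second burn Δv₂ = |v₂ − v_p| = 0.8515 km/s.
Δv = Δv₁ + Δv₂ = 0.4775 + 0.8515 = 1.329 km/s.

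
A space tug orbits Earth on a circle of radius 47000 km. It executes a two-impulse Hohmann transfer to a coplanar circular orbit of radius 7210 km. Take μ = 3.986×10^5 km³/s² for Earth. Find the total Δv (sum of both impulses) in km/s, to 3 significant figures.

Transfer-ellipse semi-major axis a_t = (r₁ + r₂)/2 = (47000 + 7210)/2 = 27105 km.
At r₁ the circular-orbit speed is v₁ = √(μ/r₁) = 2.912 km/s.
Transfer-orbit speed at r₁ (vis-viva): v_a = √[μ(2/r₁ − 1/a_t)] = 1.502 km/s.
First burn Δv₁ = |v_a − v₁| = 1.410 km/s.
At r₂, v₂ = √(μ/r₂) = 7.435 km/s.
Transfer-orbit speed at r₂: v_p = √[μ(2/r₂ − 1/a_t)] = 9.791 km/s.
Second burn Δv₂ = |v₂ − v_p| = 2.356 km/s.
Δv = Δv₁ + Δv₂ = 1.410 + 2.356 = 3.766 km/s.

Δv = 3.77 km/s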